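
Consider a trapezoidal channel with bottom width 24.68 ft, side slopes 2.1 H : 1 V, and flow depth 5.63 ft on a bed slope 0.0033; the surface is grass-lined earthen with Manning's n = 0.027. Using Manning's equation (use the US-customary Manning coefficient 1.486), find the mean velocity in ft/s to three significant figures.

8.02 ft/s

A = (b + z·y)·y = (24.68 + 2.1×5.63)×5.63 = 205.5 ft²
P = b + 2y√(1+z²) = 24.68 + 2×5.63×√(1+2.1²) = 50.87 ft
R = A/P = 205.5/50.87 = 4.040 ft
Q = (1.486/n)·A·R^(2/3)·S^(1/2) = (1.486/0.027) × 205.5 × 4.040^(2/3) × 0.0033^(1/2) = 1648 ft³/s
V = Q/A = 1648/205.5 = 8.020 ft/s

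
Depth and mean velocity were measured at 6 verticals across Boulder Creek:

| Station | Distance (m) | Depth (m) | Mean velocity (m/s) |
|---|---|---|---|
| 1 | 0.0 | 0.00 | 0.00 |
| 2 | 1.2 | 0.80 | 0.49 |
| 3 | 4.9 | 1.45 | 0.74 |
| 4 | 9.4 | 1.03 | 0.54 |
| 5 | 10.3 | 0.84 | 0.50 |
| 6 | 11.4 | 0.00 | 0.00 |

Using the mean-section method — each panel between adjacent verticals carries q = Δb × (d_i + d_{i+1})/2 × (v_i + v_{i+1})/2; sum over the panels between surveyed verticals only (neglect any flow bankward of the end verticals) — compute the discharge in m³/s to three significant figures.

6.80 m³/s

Panel 1-2: Δb = 1.2 m, d̄ = (0.00+0.80)/2 = 0.4, v̄ = (0.00+0.49)/2 = 0.245 → q = 1.2×0.4×0.245 = 0.1176 m³/s
Panel 2-3: Δb = 3.7 m, d̄ = (0.80+1.45)/2 = 1.125, v̄ = (0.49+0.74)/2 = 0.615 → q = 3.7×1.125×0.615 = 2.560 m³/s
Panel 3-4: Δb = 4.5 m, d̄ = (1.45+1.03)/2 = 1.24, v̄ = (0.74+0.54)/2 = 0.64 → q = 4.5×1.24×0.64 = 3.571 m³/s
Panel 4-5: Δb = 0.9 m, d̄ = (1.03+0.84)/2 = 0.935, v̄ = (0.54+0.50)/2 = 0.52 → q = 0.9×0.935×0.52 = 0.4376 m³/s
Panel 5-6: Δb = 1.1 m, d̄ = (0.84+0.00)/2 = 0.42, v̄ = (0.50+0.00)/2 = 0.25 → q = 1.1×0.42×0.25 = 0.1155 m³/s
Q = Σ q = 6.802 m³/s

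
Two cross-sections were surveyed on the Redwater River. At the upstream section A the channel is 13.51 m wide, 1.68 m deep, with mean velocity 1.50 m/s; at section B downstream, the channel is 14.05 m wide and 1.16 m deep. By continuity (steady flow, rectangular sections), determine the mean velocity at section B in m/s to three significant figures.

Q = A₁V₁ = (13.51×1.68) × 1.50 = 34.05 m³/s
A₂ = 14.05 × 1.16 = 16.30 m²
V₂ = Q/A₂ = 34.05/16.30 = 2.089 m/s

2.09 m/s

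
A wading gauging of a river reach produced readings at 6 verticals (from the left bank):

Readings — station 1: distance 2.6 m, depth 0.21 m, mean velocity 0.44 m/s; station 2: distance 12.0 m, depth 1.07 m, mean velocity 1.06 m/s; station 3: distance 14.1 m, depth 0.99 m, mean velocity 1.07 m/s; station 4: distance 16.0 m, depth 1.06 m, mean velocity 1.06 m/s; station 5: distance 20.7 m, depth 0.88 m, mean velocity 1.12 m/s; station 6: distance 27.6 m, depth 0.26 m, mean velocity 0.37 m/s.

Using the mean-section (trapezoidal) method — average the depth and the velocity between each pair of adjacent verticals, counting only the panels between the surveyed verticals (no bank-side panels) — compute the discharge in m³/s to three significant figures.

16.8 m³/s

Panel 1-2: Δb = 9.4 m, d̄ = (0.21+1.07)/2 = 0.64, v̄ = (0.44+1.06)/2 = 0.75 → q = 9.4×0.64×0.75 = 4.512 m³/s
Panel 2-3: Δb = 2.1 m, d̄ = (1.07+0.99)/2 = 1.03, v̄ = (1.06+1.07)/2 = 1.065 → q = 2.1×1.03×1.065 = 2.304 m³/s
Panel 3-4: Δb = 1.9 m, d̄ = (0.99+1.06)/2 = 1.025, v̄ = (1.07+1.06)/2 = 1.065 → q = 1.9×1.025×1.065 = 2.074 m³/s
Panel 4-5: Δb = 4.7 m, d̄ = (1.06+0.88)/2 = 0.97, v̄ = (1.06+1.12)/2 = 1.09 → q = 4.7×0.97×1.09 = 4.969 m³/s
Panel 5-6: Δb = 6.9 m, d̄ = (0.88+0.26)/2 = 0.57, v̄ = (1.12+0.37)/2 = 0.745 → q = 6.9×0.57×0.745 = 2.930 m³/s
Q = Σ q = 16.79 m³/s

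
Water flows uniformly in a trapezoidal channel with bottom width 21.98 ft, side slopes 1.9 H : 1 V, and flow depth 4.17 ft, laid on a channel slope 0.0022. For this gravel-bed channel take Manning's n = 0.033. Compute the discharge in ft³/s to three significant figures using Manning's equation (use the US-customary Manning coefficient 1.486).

563 ft³/s

A = (b + z·y)·y = (21.98 + 1.9×4.17)×4.17 = 124.7 ft²
P = b + 2y√(1+z²) = 21.98 + 2×4.17×√(1+1.9²) = 39.89 ft
R = A/P = 124.7/39.89 = 3.126 ft
Q = (1.486/n)·A·R^(2/3)·S^(1/2) = (1.486/0.033) × 124.7 × 3.126^(2/3) × 0.0022^(1/2) = 563.1 ft³/s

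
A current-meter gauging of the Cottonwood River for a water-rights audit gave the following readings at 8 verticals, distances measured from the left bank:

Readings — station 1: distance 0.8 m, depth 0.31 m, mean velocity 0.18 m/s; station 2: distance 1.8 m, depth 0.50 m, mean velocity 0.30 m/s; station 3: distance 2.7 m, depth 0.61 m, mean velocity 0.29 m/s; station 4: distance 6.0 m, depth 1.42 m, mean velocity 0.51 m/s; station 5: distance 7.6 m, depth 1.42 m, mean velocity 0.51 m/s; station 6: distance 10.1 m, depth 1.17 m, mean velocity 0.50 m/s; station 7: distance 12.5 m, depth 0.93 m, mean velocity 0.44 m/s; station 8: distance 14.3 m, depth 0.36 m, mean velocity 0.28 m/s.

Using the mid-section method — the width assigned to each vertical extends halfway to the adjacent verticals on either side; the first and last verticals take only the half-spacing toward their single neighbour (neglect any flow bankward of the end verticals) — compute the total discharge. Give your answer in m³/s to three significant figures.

6.18 m³/s

w_1 = (1.8 − 0.8)/2 = 0.5 m; q_1 = 0.18 × 0.31 × 0.5 = 0.02790 m³/s
w_2 = (2.7 − 0.8)/2 = 0.95 m; q_2 = 0.30 × 0.50 × 0.95 = 0.1425 m³/s
w_3 = (6.0 − 1.8)/2 = 2.1 m; q_3 = 0.29 × 0.61 × 2.1 = 0.3715 m³/s
w_4 = (7.6 − 2.7)/2 = 2.45 m; q_4 = 0.51 × 1.42 × 2.45 = 1.774 m³/s
w_5 = (10.1 − 6.0)/2 = 2.05 m; q_5 = 0.51 × 1.42 × 2.05 = 1.485 m³/s
w_6 = (12.5 − 7.6)/2 = 2.45 m; q_6 = 0.50 × 1.17 × 2.45 = 1.433 m³/s
w_7 = (14.3 − 10.1)/2 = 2.1 m; q_7 = 0.44 × 0.93 × 2.1 = 0.8593 m³/s
w_8 = (14.3 − 12.5)/2 = 0.9 m; q_8 = 0.28 × 0.36 × 0.9 = 0.09072 m³/s
Q = Σ qᵢ = 6.184 m³/s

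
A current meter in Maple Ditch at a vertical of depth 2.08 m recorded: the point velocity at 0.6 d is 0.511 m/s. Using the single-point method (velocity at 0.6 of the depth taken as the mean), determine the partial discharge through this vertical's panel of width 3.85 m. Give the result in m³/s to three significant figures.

4.09 m³/s

v̄ = v₀.₆ = 0.511 m/s
q = v̄ × d × w = 0.5110 × 2.08 × 3.85 = 4.092 m³/s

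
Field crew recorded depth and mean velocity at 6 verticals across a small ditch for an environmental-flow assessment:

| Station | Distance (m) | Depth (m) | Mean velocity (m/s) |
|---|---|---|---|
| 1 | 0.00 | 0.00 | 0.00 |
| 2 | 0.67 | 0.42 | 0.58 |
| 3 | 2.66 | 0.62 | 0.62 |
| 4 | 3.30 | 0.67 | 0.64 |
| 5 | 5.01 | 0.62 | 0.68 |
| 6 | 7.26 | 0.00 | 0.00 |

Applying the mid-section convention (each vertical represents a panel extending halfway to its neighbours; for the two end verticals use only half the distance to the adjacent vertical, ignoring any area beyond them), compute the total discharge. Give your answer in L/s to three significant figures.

2170 L/s

w_2 = (2.66 − 0.00)/2 = 1.33 m; q_2 = 0.58 × 0.42 × 1.33 = 0.3240 m³/s
w_3 = (3.30 − 0.67)/2 = 1.315 m; q_3 = 0.62 × 0.62 × 1.315 = 0.5055 m³/s
w_4 = (5.01 − 2.66)/2 = 1.175 m; q_4 = 0.64 × 0.67 × 1.175 = 0.5038 m³/s
w_5 = (7.26 − 3.30)/2 = 1.98 m; q_5 = 0.68 × 0.62 × 1.98 = 0.8348 m³/s
Stations 1, 6 contribute zero (depth or velocity is 0).
Q = Σ qᵢ = 2.168 m³/s
= 2.168 × 1000 = 2168 L/s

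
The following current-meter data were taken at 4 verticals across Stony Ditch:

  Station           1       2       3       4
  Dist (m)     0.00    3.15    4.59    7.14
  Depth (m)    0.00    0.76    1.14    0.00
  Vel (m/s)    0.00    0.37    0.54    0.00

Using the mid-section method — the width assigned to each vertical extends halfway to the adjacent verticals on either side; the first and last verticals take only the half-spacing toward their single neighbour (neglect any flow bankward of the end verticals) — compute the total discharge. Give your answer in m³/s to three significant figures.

w_2 = (4.59 − 0.00)/2 = 2.295 m; q_2 = 0.37 × 0.76 × 2.295 = 0.6454 m³/s
w_3 = (7.14 − 3.15)/2 = 1.995 m; q_3 = 0.54 × 1.14 × 1.995 = 1.228 m³/s
Stations 1, 4 contribute zero (depth or velocity is 0).
Q = Σ qᵢ = 1.873 m³/s

1.87 m³/s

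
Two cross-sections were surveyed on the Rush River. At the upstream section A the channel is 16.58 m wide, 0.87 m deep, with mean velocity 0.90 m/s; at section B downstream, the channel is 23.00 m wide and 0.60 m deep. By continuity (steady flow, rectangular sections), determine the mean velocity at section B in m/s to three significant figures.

0.941 m/s

Q = A₁V₁ = (16.58×0.87) × 0.90 = 12.98 m³/s
A₂ = 23.00 × 0.60 = 13.80 m²
V₂ = Q/A₂ = 12.98/13.80 = 0.9407 m/s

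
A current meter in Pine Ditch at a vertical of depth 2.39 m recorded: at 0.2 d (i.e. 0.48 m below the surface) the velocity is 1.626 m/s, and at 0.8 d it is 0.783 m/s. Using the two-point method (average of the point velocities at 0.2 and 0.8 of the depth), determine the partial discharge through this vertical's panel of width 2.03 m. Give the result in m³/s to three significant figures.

v̄ = (1.626 + 0.783) / 2 = 1.205 m/s
q = v̄ × d × w = 1.205 × 2.39 × 2.03 = 5.844 m³/s

5.84 m³/s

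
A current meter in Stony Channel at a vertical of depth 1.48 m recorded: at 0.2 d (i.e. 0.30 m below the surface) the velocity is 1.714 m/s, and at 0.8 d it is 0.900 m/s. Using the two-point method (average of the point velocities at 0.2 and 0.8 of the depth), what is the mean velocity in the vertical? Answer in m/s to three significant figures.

1.31 m/s

v̄ = (1.714 + 0.900) / 2 = 1.307 m/s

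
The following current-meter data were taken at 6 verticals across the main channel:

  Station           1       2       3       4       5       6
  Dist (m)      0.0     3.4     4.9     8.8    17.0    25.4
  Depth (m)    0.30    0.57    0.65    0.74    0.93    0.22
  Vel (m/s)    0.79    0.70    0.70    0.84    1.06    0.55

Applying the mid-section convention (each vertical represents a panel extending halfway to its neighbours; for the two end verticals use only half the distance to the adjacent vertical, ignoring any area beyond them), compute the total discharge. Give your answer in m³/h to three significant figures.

w_1 = (3.4 − 0.0)/2 = 1.7 m; q_1 = 0.79 × 0.30 × 1.7 = 0.4029 m³/s
w_2 = (4.9 − 0.0)/2 = 2.45 m; q_2 = 0.70 × 0.57 × 2.45 = 0.9776 m³/s
w_3 = (8.8 − 3.4)/2 = 2.7 m; q_3 = 0.70 × 0.65 × 2.7 = 1.229 m³/s
w_4 = (17.0 − 4.9)/2 = 6.05 m; q_4 = 0.84 × 0.74 × 6.05 = 3.761 m³/s
w_5 = (25.4 − 8.8)/2 = 8.3 m; q_5 = 1.06 × 0.93 × 8.3 = 8.182 m³/s
w_6 = (25.4 − 17.0)/2 = 4.2 m; q_6 = 0.55 × 0.22 × 4.2 = 0.5082 m³/s
Q = Σ qᵢ = 15.06 m³/s
= 15.06 × 3600 = 54220 m³/h

54200 m³/h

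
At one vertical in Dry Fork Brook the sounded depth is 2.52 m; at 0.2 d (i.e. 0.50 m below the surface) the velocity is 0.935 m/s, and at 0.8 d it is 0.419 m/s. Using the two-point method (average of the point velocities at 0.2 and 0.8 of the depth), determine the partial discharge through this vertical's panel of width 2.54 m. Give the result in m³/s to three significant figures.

v̄ = (0.935 + 0.419) / 2 = 0.6770 m/s
q = v̄ × d × w = 0.6770 × 2.52 × 2.54 = 4.333 m³/s

4.33 m³/s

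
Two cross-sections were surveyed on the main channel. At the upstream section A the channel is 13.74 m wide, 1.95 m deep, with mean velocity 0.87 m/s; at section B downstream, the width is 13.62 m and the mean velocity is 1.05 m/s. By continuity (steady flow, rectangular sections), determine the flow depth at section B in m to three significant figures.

1.63 m

Q = A₁V₁ = (13.74×1.95) × 0.87 = 23.31 m³/s
d₂ = Q/(b₂ V₂) = 23.31/(13.62×1.05) = 1.630 m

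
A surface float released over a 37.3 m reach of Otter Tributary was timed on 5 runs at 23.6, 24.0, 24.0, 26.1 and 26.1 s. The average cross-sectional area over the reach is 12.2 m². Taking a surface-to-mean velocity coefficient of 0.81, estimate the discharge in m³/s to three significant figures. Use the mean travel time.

14.9 m³/s

t̄ = (23.6 + 24.0 + 24.0 + 26.1 + 26.1) / 5 = 24.76 s
v_surface = L / t̄ = 37.3 / 24.76 = 1.506 m/s
v_mean = 0.81 × 1.506 = 1.220 m/s
Q = A × v_mean = 12.2 × 1.220 = 14.89 m³/s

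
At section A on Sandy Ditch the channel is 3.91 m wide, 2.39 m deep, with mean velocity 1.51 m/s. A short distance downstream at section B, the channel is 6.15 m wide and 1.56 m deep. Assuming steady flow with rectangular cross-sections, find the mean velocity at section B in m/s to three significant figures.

Q = A₁V₁ = (3.91×2.39) × 1.51 = 14.11 m³/s
A₂ = 6.15 × 1.56 = 9.594 m²
V₂ = Q/A₂ = 14.11/9.594 = 1.471 m/s

1.47 m/s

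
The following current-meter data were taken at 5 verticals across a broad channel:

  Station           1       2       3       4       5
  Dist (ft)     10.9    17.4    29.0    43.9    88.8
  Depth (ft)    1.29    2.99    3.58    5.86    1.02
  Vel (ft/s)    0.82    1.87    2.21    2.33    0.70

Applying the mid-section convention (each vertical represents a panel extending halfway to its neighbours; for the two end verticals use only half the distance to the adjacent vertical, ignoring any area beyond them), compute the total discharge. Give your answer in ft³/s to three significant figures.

w_1 = (17.4 − 10.9)/2 = 3.25 ft; q_1 = 0.82 × 1.29 × 3.25 = 3.438 ft³/s
w_2 = (29.0 − 10.9)/2 = 9.05 ft; q_2 = 1.87 × 2.99 × 9.05 = 50.60 ft³/s
w_3 = (43.9 − 17.4)/2 = 13.25 ft; q_3 = 2.21 × 3.58 × 13.25 = 104.8 ft³/s
w_4 = (88.8 − 29.0)/2 = 29.9 ft; q_4 = 2.33 × 5.86 × 29.9 = 408.2 ft³/s
w_5 = (88.8 − 43.9)/2 = 22.45 ft; q_5 = 0.70 × 1.02 × 22.45 = 16.03 ft³/s
Q = Σ qᵢ = 583.1 ft³/s

583 ft³/s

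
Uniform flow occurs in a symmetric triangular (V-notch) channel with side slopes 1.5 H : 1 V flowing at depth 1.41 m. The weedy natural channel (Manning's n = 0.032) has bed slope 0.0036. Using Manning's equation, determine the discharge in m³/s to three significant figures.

A = z·y² = 1.5×1.41² = 2.982 m²
P = 2y√(1+z²) = 2×1.41×√(1+1.5²) = 5.084 m
R = A/P = 2.982/5.084 = 0.5866 m
Q = (1/n)·A·R^(2/3)·S^(1/2) = (1/0.032) × 2.982 × 0.5866^(2/3) × 0.0036^(1/2) = 3.918 m³/s

3.92 m³/s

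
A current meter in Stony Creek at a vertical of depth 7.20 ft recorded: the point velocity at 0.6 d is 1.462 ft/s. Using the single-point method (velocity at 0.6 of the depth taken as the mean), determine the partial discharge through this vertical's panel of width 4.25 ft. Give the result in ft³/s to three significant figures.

44.7 ft³/s

v̄ = v₀.₆ = 1.462 ft/s
q = v̄ × d × w = 1.462 × 7.20 × 4.25 = 44.74 ft³/s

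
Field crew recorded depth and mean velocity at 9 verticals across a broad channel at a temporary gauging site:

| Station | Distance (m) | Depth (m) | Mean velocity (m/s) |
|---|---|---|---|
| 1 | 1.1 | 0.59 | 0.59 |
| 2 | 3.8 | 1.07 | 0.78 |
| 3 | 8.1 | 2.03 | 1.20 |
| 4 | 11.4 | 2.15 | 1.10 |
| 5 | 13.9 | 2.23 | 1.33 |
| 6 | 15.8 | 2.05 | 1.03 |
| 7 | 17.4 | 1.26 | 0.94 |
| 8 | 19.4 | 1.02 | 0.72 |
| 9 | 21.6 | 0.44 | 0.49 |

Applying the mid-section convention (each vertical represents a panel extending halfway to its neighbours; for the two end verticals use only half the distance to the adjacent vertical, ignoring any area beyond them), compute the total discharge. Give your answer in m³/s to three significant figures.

w_1 = (3.8 − 1.1)/2 = 1.35 m; q_1 = 0.59 × 0.59 × 1.35 = 0.4699 m³/s
w_2 = (8.1 − 1.1)/2 = 3.5 m; q_2 = 0.78 × 1.07 × 3.5 = 2.921 m³/s
w_3 = (11.4 − 3.8)/2 = 3.8 m; q_3 = 1.20 × 2.03 × 3.8 = 9.257 m³/s
w_4 = (13.9 − 8.1)/2 = 2.9 m; q_4 = 1.10 × 2.15 × 2.9 = 6.859 m³/s
w_5 = (15.8 − 11.4)/2 = 2.2 m; q_5 = 1.33 × 2.23 × 2.2 = 6.525 m³/s
w_6 = (17.4 − 13.9)/2 = 1.75 m; q_6 = 1.03 × 2.05 × 1.75 = 3.695 m³/s
w_7 = (19.4 − 15.8)/2 = 1.8 m; q_7 = 0.94 × 1.26 × 1.8 = 2.132 m³/s
w_8 = (21.6 − 17.4)/2 = 2.1 m; q_8 = 0.72 × 1.02 × 2.1 = 1.542 m³/s
w_9 = (21.6 − 19.4)/2 = 1.1 m; q_9 = 0.49 × 0.44 × 1.1 = 0.2372 m³/s
Q = Σ qᵢ = 33.64 m³/s

33.6 m³/s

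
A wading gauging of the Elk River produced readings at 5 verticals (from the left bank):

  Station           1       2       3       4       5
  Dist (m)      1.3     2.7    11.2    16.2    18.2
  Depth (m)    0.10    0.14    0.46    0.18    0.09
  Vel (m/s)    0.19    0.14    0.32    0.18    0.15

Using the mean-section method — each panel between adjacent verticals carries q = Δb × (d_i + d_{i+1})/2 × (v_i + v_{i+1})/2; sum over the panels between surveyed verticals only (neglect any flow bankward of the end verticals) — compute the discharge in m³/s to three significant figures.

1.06 m³/s

Panel 1-2: Δb = 1.4 m, d̄ = (0.10+0.14)/2 = 0.12, v̄ = (0.19+0.14)/2 = 0.165 → q = 1.4×0.12×0.165 = 0.02772 m³/s
Panel 2-3: Δb = 8.5 m, d̄ = (0.14+0.46)/2 = 0.3, v̄ = (0.14+0.32)/2 = 0.23 → q = 8.5×0.3×0.23 = 0.5865 m³/s
Panel 3-4: Δb = 5 m, d̄ = (0.46+0.18)/2 = 0.32, v̄ = (0.32+0.18)/2 = 0.25 → q = 5×0.32×0.25 = 0.4000 m³/s
Panel 4-5: Δb = 2 m, d̄ = (0.18+0.09)/2 = 0.135, v̄ = (0.18+0.15)/2 = 0.165 → q = 2×0.135×0.165 = 0.04455 m³/s
Q = Σ q = 1.059 m³/s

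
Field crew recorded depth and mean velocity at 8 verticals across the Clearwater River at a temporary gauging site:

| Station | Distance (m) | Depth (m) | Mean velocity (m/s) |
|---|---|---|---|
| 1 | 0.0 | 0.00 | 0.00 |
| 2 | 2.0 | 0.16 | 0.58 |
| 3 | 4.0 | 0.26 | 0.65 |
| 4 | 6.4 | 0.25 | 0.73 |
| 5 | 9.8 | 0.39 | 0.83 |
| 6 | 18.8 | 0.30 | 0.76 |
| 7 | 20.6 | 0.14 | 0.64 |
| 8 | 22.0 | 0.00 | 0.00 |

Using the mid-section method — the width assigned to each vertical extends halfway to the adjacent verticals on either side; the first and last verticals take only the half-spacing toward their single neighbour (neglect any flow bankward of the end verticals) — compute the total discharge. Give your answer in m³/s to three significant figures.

w_2 = (4.0 − 0.0)/2 = 2 m; q_2 = 0.58 × 0.16 × 2 = 0.1856 m³/s
w_3 = (6.4 − 2.0)/2 = 2.2 m; q_3 = 0.65 × 0.26 × 2.2 = 0.3718 m³/s
w_4 = (9.8 − 4.0)/2 = 2.9 m; q_4 = 0.73 × 0.25 × 2.9 = 0.5293 m³/s
w_5 = (18.8 − 6.4)/2 = 6.2 m; q_5 = 0.83 × 0.39 × 6.2 = 2.007 m³/s
w_6 = (20.6 − 9.8)/2 = 5.4 m; q_6 = 0.76 × 0.30 × 5.4 = 1.231 m³/s
w_7 = (22.0 − 18.8)/2 = 1.6 m; q_7 = 0.64 × 0.14 × 1.6 = 0.1434 m³/s
Stations 1, 8 contribute zero (depth or velocity is 0).
Q = Σ qᵢ = 4.468 m³/s

4.47 m³/s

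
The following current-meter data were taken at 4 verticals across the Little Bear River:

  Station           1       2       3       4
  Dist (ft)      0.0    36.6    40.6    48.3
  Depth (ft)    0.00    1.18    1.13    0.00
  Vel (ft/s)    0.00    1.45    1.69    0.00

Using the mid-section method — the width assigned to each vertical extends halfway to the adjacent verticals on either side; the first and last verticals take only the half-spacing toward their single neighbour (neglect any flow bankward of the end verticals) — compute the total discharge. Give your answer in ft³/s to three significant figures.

w_2 = (40.6 − 0.0)/2 = 20.3 ft; q_2 = 1.45 × 1.18 × 20.3 = 34.73 ft³/s
w_3 = (48.3 − 36.6)/2 = 5.85 ft; q_3 = 1.69 × 1.13 × 5.85 = 11.17 ft³/s
Stations 1, 4 contribute zero (depth or velocity is 0).
Q = Σ qᵢ = 45.91 ft³/s

45.9 ft³/s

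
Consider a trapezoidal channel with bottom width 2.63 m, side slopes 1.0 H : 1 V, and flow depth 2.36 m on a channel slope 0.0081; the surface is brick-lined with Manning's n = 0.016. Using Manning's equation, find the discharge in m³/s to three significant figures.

77.5 m³/s

A = (b + z·y)·y = (2.63 + 1.0×2.36)×2.36 = 11.78 m²
P = b + 2y√(1+z²) = 2.63 + 2×2.36×√(1+1.0²) = 9.305 m
R = A/P = 11.78/9.305 = 1.266 m
Q = (1/n)·A·R^(2/3)·S^(1/2) = (1/0.016) × 11.78 × 1.266^(2/3) × 0.0081^(1/2) = 77.51 m³/s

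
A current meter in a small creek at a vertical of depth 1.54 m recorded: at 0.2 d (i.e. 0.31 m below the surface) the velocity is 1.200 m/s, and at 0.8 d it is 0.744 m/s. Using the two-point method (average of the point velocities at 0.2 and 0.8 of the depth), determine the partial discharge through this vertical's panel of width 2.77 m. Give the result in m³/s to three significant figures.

v̄ = (1.200 + 0.744) / 2 = 0.9720 m/s
q = v̄ × d × w = 0.9720 × 1.54 × 2.77 = 4.146 m³/s

4.15 m³/s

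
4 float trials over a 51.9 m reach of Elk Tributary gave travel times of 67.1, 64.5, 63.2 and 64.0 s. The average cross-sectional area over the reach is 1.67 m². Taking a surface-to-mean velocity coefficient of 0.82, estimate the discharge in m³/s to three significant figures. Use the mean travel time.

1.10 m³/s

t̄ = (67.1 + 64.5 + 63.2 + 64.0) / 4 = 64.7 s
v_surface = L / t̄ = 51.9 / 64.7 = 0.8022 m/s
v_mean = 0.82 × 0.8022 = 0.6578 m/s
Q = A × v_mean = 1.67 × 0.6578 = 1.098 m³/s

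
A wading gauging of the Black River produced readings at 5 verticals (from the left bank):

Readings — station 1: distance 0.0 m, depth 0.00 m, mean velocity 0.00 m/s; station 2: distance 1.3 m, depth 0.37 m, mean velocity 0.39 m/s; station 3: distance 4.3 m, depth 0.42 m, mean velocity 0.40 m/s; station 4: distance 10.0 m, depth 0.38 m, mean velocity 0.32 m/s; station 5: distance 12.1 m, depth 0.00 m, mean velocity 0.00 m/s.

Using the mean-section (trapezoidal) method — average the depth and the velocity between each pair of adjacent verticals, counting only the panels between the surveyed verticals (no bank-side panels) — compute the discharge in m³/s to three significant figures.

1.40 m³/s

Panel 1-2: Δb = 1.3 m, d̄ = (0.00+0.37)/2 = 0.185, v̄ = (0.00+0.39)/2 = 0.195 → q = 1.3×0.185×0.195 = 0.04690 m³/s
Panel 2-3: Δb = 3 m, d̄ = (0.37+0.42)/2 = 0.395, v̄ = (0.39+0.40)/2 = 0.395 → q = 3×0.395×0.395 = 0.4681 m³/s
Panel 3-4: Δb = 5.7 m, d̄ = (0.42+0.38)/2 = 0.4, v̄ = (0.40+0.32)/2 = 0.36 → q = 5.7×0.4×0.36 = 0.8208 m³/s
Panel 4-5: Δb = 2.1 m, d̄ = (0.38+0.00)/2 = 0.19, v̄ = (0.32+0.00)/2 = 0.16 → q = 2.1×0.19×0.16 = 0.06384 m³/s
Q = Σ q = 1.400 m³/s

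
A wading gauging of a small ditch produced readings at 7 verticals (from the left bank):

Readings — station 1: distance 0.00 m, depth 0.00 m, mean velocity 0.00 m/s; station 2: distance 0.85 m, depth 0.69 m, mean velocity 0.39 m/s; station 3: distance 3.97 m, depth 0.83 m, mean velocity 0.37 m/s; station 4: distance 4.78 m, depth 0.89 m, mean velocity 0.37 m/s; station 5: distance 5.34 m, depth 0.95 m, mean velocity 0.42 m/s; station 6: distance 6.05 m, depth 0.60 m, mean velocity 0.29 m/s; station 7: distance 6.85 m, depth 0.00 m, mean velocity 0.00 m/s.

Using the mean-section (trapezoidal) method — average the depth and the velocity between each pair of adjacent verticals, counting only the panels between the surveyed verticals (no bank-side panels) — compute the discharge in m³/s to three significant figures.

Panel 1-2: Δb = 0.85 m, d̄ = (0.00+0.69)/2 = 0.345, v̄ = (0.00+0.39)/2 = 0.195 → q = 0.85×0.345×0.195 = 0.05718 m³/s
Panel 2-3: Δb = 3.12 m, d̄ = (0.69+0.83)/2 = 0.76, v̄ = (0.39+0.37)/2 = 0.38 → q = 3.12×0.76×0.38 = 0.9011 m³/s
Panel 3-4: Δb = 0.81 m, d̄ = (0.83+0.89)/2 = 0.86, v̄ = (0.37+0.37)/2 = 0.37 → q = 0.81×0.86×0.37 = 0.2577 m³/s
Panel 4-5: Δb = 0.56 m, d̄ = (0.89+0.95)/2 = 0.92, v̄ = (0.37+0.42)/2 = 0.395 → q = 0.56×0.92×0.395 = 0.2035 m³/s
Panel 5-6: Δb = 0.71 m, d̄ = (0.95+0.60)/2 = 0.775, v̄ = (0.42+0.29)/2 = 0.355 → q = 0.71×0.775×0.355 = 0.1953 m³/s
Panel 6-7: Δb = 0.8 m, d̄ = (0.60+0.00)/2 = 0.3, v̄ = (0.29+0.00)/2 = 0.145 → q = 0.8×0.3×0.145 = 0.03480 m³/s
Q = Σ q = 1.650 m³/s

1.65 m³/s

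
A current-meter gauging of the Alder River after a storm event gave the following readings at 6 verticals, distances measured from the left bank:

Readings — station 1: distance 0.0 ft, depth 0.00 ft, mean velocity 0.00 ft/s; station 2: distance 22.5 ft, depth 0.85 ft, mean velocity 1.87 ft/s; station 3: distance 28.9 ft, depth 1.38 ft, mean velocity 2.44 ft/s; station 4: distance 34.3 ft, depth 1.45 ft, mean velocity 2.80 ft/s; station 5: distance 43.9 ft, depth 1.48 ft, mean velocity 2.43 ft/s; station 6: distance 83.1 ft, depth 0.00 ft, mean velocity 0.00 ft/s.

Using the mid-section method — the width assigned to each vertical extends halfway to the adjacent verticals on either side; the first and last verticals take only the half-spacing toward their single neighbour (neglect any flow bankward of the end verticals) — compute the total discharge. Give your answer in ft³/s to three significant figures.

161 ft³/s

w_2 = (28.9 − 0.0)/2 = 14.45 ft; q_2 = 1.87 × 0.85 × 14.45 = 22.97 ft³/s
w_3 = (34.3 − 22.5)/2 = 5.9 ft; q_3 = 2.44 × 1.38 × 5.9 = 19.87 ft³/s
w_4 = (43.9 − 28.9)/2 = 7.5 ft; q_4 = 2.80 × 1.45 × 7.5 = 30.45 ft³/s
w_5 = (83.1 − 34.3)/2 = 24.4 ft; q_5 = 2.43 × 1.48 × 24.4 = 87.75 ft³/s
Stations 1, 6 contribute zero (depth or velocity is 0).
Q = Σ qᵢ = 161.0 ft³/s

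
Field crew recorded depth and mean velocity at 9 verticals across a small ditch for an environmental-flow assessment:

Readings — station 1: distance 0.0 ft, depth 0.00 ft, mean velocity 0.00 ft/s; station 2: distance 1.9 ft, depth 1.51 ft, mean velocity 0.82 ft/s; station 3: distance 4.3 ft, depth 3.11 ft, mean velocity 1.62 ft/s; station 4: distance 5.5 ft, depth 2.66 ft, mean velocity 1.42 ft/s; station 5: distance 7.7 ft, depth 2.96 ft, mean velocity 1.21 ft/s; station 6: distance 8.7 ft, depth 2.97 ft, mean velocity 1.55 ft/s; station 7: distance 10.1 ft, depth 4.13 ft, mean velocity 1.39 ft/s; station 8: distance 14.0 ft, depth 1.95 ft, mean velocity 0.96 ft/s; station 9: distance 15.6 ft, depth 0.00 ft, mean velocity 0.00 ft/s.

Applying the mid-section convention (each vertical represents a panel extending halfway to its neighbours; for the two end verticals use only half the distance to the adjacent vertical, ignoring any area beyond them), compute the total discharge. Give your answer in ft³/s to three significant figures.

49.8 ft³/s

w_2 = (4.3 − 0.0)/2 = 2.15 ft; q_2 = 0.82 × 1.51 × 2.15 = 2.662 ft³/s
w_3 = (5.5 − 1.9)/2 = 1.8 ft; q_3 = 1.62 × 3.11 × 1.8 = 9.069 ft³/s
w_4 = (7.7 − 4.3)/2 = 1.7 ft; q_4 = 1.42 × 2.66 × 1.7 = 6.421 ft³/s
w_5 = (8.7 − 5.5)/2 = 1.6 ft; q_5 = 1.21 × 2.96 × 1.6 = 5.731 ft³/s
w_6 = (10.1 − 7.7)/2 = 1.2 ft; q_6 = 1.55 × 2.97 × 1.2 = 5.524 ft³/s
w_7 = (14.0 − 8.7)/2 = 2.65 ft; q_7 = 1.39 × 4.13 × 2.65 = 15.21 ft³/s
w_8 = (15.6 − 10.1)/2 = 2.75 ft; q_8 = 0.96 × 1.95 × 2.75 = 5.148 ft³/s
Stations 1, 9 contribute zero (depth or velocity is 0).
Q = Σ qᵢ = 49.77 ft³/s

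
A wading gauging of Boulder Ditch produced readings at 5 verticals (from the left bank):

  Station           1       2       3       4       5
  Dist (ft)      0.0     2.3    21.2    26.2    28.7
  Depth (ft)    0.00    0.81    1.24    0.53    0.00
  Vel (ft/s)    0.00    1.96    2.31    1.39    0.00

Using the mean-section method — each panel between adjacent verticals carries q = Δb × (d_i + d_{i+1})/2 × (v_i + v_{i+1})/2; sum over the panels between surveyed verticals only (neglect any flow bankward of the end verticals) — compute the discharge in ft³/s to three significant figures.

Panel 1-2: Δb = 2.3 ft, d̄ = (0.00+0.81)/2 = 0.405, v̄ = (0.00+1.96)/2 = 0.98 → q = 2.3×0.405×0.98 = 0.9129 ft³/s
Panel 2-3: Δb = 18.9 ft, d̄ = (0.81+1.24)/2 = 1.025, v̄ = (1.96+2.31)/2 = 2.135 → q = 18.9×1.025×2.135 = 41.36 ft³/s
Panel 3-4: Δb = 5 ft, d̄ = (1.24+0.53)/2 = 0.885, v̄ = (2.31+1.39)/2 = 1.85 → q = 5×0.885×1.85 = 8.186 ft³/s
Panel 4-5: Δb = 2.5 ft, d̄ = (0.53+0.00)/2 = 0.265, v̄ = (1.39+0.00)/2 = 0.695 → q = 2.5×0.265×0.695 = 0.4604 ft³/s
Q = Σ q = 50.92 ft³/s

50.9 ft³/s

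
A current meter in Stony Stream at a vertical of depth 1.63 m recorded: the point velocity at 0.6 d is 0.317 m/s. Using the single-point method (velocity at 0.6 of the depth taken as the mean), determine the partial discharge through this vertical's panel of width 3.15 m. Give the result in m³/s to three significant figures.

v̄ = v₀.₆ = 0.317 m/s
q = v̄ × d × w = 0.3170 × 1.63 × 3.15 = 1.628 m³/s

1.63 m³/s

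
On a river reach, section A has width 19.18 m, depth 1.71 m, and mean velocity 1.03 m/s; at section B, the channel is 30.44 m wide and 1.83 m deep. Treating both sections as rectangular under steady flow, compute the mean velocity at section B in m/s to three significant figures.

0.606 m/s

Q = A₁V₁ = (19.18×1.71) × 1.03 = 33.78 m³/s
A₂ = 30.44 × 1.83 = 55.71 m²
V₂ = Q/A₂ = 33.78/55.71 = 0.6064 m/s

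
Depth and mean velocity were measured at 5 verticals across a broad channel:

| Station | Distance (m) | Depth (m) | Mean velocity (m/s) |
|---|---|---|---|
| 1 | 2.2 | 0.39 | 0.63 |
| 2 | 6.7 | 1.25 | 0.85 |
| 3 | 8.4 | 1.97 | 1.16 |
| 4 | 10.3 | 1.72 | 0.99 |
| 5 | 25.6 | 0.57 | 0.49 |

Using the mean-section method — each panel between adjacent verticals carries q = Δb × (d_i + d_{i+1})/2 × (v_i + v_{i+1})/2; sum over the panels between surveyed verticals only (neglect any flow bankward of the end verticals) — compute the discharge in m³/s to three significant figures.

Panel 1-2: Δb = 4.5 m, d̄ = (0.39+1.25)/2 = 0.82, v̄ = (0.63+0.85)/2 = 0.74 → q = 4.5×0.82×0.74 = 2.731 m³/s
Panel 2-3: Δb = 1.7 m, d̄ = (1.25+1.97)/2 = 1.61, v̄ = (0.85+1.16)/2 = 1.005 → q = 1.7×1.61×1.005 = 2.751 m³/s
Panel 3-4: Δb = 1.9 m, d̄ = (1.97+1.72)/2 = 1.845, v̄ = (1.16+0.99)/2 = 1.075 → q = 1.9×1.845×1.075 = 3.768 m³/s
Panel 4-5: Δb = 15.3 m, d̄ = (1.72+0.57)/2 = 1.145, v̄ = (0.99+0.49)/2 = 0.74 → q = 15.3×1.145×0.74 = 12.96 m³/s
Q = Σ q = 22.21 m³/s

22.2 m³/s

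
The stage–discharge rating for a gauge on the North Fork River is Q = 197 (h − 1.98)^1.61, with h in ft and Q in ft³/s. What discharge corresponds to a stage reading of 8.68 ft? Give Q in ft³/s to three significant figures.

4210 ft³/s

Q = 197 × (8.68 − 1.98)^1.61 = 197 × 6.7^1.61 = 4212 ft³/s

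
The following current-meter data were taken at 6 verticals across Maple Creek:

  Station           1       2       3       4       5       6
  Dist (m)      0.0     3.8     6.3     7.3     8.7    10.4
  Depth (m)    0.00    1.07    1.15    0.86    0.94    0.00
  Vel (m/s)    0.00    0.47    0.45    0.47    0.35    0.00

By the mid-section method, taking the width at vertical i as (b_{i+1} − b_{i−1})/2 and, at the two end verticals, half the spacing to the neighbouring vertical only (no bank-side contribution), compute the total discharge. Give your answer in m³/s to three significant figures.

3.48 m³/s

w_2 = (6.3 − 0.0)/2 = 3.15 m; q_2 = 0.47 × 1.07 × 3.15 = 1.584 m³/s
w_3 = (7.3 − 3.8)/2 = 1.75 m; q_3 = 0.45 × 1.15 × 1.75 = 0.9056 m³/s
w_4 = (8.7 − 6.3)/2 = 1.2 m; q_4 = 0.47 × 0.86 × 1.2 = 0.4850 m³/s
w_5 = (10.4 − 7.3)/2 = 1.55 m; q_5 = 0.35 × 0.94 × 1.55 = 0.5100 m³/s
Stations 1, 6 contribute zero (depth or velocity is 0).
Q = Σ qᵢ = 3.485 m³/s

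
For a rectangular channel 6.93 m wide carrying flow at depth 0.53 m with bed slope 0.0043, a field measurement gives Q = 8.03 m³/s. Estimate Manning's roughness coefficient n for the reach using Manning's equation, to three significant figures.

A = b·y = 6.93 × 0.53 = 3.673 m²
P = b + 2y = 6.93 + 2×0.53 = 7.990 m
R = A/P = 3.673/7.990 = 0.4597 m
n = (1/Q)·A·R^(2/3)·S^(1/2) = (1/8.03) × 3.673 × 0.5956 × 0.06557 = 0.01786

0.0179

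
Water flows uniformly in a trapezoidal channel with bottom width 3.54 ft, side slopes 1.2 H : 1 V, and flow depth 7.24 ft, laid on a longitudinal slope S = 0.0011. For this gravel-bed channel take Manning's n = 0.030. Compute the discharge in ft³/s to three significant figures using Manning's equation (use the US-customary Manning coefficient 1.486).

328 ft³/s

A = (b + z·y)·y = (3.54 + 1.2×7.24)×7.24 = 88.53 ft²
P = b + 2y√(1+z²) = 3.54 + 2×7.24×√(1+1.2²) = 26.16 ft
R = A/P = 88.53/26.16 = 3.384 ft
Q = (1.486/n)·A·R^(2/3)·S^(1/2) = (1.486/0.030) × 88.53 × 3.384^(2/3) × 0.0011^(1/2) = 327.9 ft³/s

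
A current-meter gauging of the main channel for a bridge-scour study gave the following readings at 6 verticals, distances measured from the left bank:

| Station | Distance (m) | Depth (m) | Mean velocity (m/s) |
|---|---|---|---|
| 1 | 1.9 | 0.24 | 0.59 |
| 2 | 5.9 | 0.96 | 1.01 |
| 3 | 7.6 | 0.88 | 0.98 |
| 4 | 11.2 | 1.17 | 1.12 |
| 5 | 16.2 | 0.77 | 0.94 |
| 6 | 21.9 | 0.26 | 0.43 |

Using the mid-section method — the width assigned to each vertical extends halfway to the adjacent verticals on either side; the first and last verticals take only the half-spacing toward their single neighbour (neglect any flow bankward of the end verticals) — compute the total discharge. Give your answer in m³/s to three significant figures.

w_1 = (5.9 − 1.9)/2 = 2 m; q_1 = 0.59 × 0.24 × 2 = 0.2832 m³/s
w_2 = (7.6 − 1.9)/2 = 2.85 m; q_2 = 1.01 × 0.96 × 2.85 = 2.763 m³/s
w_3 = (11.2 − 5.9)/2 = 2.65 m; q_3 = 0.98 × 0.88 × 2.65 = 2.285 m³/s
w_4 = (16.2 − 7.6)/2 = 4.3 m; q_4 = 1.12 × 1.17 × 4.3 = 5.635 m³/s
w_5 = (21.9 − 11.2)/2 = 5.35 m; q_5 = 0.94 × 0.77 × 5.35 = 3.872 m³/s
w_6 = (21.9 − 16.2)/2 = 2.85 m; q_6 = 0.43 × 0.26 × 2.85 = 0.3186 m³/s
Q = Σ qᵢ = 15.16 m³/s

15.2 m³/s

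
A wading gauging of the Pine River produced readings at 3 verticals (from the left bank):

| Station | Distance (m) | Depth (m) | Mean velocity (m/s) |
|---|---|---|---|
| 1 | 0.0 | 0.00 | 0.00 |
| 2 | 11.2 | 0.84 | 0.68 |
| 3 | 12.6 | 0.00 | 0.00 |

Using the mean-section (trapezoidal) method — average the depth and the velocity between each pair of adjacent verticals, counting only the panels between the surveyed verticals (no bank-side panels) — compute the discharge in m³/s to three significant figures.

1.80 m³/s

Panel 1-2: Δb = 11.2 m, d̄ = (0.00+0.84)/2 = 0.42, v̄ = (0.00+0.68)/2 = 0.34 → q = 11.2×0.42×0.34 = 1.599 m³/s
Panel 2-3: Δb = 1.4 m, d̄ = (0.84+0.00)/2 = 0.42, v̄ = (0.68+0.00)/2 = 0.34 → q = 1.4×0.42×0.34 = 0.1999 m³/s
Q = Σ q = 1.799 m³/s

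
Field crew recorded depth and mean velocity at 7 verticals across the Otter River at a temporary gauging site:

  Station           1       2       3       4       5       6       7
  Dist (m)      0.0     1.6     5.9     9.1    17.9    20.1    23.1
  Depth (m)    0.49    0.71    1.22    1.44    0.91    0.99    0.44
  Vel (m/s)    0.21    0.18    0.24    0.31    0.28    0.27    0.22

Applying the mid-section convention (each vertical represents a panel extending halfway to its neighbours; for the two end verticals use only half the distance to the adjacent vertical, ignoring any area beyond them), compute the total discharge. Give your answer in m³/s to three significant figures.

w_1 = (1.6 − 0.0)/2 = 0.8 m; q_1 = 0.21 × 0.49 × 0.8 = 0.08232 m³/s
w_2 = (5.9 − 0.0)/2 = 2.95 m; q_2 = 0.18 × 0.71 × 2.95 = 0.3770 m³/s
w_3 = (9.1 − 1.6)/2 = 3.75 m; q_3 = 0.24 × 1.22 × 3.75 = 1.098 m³/s
w_4 = (17.9 − 5.9)/2 = 6 m; q_4 = 0.31 × 1.44 × 6 = 2.678 m³/s
w_5 = (20.1 − 9.1)/2 = 5.5 m; q_5 = 0.28 × 0.91 × 5.5 = 1.401 m³/s
w_6 = (23.1 − 17.9)/2 = 2.6 m; q_6 = 0.27 × 0.99 × 2.6 = 0.6950 m³/s
w_7 = (23.1 − 20.1)/2 = 1.5 m; q_7 = 0.22 × 0.44 × 1.5 = 0.1452 m³/s
Q = Σ qᵢ = 6.477 m³/s

6.48 m³/s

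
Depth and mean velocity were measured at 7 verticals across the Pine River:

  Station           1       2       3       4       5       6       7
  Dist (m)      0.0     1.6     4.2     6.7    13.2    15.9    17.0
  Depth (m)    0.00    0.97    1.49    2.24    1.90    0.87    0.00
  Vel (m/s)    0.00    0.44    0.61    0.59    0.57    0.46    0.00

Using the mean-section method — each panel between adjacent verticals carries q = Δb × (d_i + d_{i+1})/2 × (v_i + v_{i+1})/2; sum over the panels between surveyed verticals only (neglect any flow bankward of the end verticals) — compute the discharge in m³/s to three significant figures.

Panel 1-2: Δb = 1.6 m, d̄ = (0.00+0.97)/2 = 0.485, v̄ = (0.00+0.44)/2 = 0.22 → q = 1.6×0.485×0.22 = 0.1707 m³/s
Panel 2-3: Δb = 2.6 m, d̄ = (0.97+1.49)/2 = 1.23, v̄ = (0.44+0.61)/2 = 0.525 → q = 2.6×1.23×0.525 = 1.679 m³/s
Panel 3-4: Δb = 2.5 m, d̄ = (1.49+2.24)/2 = 1.865, v̄ = (0.61+0.59)/2 = 0.6 → q = 2.5×1.865×0.6 = 2.798 m³/s
Panel 4-5: Δb = 6.5 m, d̄ = (2.24+1.90)/2 = 2.07, v̄ = (0.59+0.57)/2 = 0.58 → q = 6.5×2.07×0.58 = 7.804 m³/s
Panel 5-6: Δb = 2.7 m, d̄ = (1.90+0.87)/2 = 1.385, v̄ = (0.57+0.46)/2 = 0.515 → q = 2.7×1.385×0.515 = 1.926 m³/s
Panel 6-7: Δb = 1.1 m, d̄ = (0.87+0.00)/2 = 0.435, v̄ = (0.46+0.00)/2 = 0.23 → q = 1.1×0.435×0.23 = 0.1101 m³/s
Q = Σ q = 14.49 m³/s

14.5 m³/s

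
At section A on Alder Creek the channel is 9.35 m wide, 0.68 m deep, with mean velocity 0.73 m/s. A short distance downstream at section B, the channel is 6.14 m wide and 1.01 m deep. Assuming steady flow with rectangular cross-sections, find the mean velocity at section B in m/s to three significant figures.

0.748 m/s

Q = A₁V₁ = (9.35×0.68) × 0.73 = 4.641 m³/s
A₂ = 6.14 × 1.01 = 6.201 m²
V₂ = Q/A₂ = 4.641/6.201 = 0.7484 m/s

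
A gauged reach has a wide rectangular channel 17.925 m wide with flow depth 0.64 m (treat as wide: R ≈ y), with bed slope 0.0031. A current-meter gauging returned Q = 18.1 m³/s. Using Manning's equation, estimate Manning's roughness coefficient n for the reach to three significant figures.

0.0262

A = b·y = 17.925 × 0.64 = 11.47 m²
Wide channel: R ≈ y = 0.64 m
n = (1/Q)·A·R^(2/3)·S^(1/2) = (1/18.1) × 11.47 × 0.7427 × 0.05568 = 0.02621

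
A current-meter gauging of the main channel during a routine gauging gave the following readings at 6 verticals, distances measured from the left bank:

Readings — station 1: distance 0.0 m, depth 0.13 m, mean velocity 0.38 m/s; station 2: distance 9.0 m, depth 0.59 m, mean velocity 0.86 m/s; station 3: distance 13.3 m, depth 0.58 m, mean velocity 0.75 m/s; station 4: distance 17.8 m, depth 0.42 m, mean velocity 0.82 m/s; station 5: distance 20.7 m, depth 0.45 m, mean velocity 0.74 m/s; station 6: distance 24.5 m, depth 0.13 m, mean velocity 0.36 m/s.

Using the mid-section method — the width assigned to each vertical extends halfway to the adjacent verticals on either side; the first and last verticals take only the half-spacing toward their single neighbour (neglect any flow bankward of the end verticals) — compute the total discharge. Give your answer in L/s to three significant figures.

w_1 = (9.0 − 0.0)/2 = 4.5 m; q_1 = 0.38 × 0.13 × 4.5 = 0.2223 m³/s
w_2 = (13.3 − 0.0)/2 = 6.65 m; q_2 = 0.86 × 0.59 × 6.65 = 3.374 m³/s
w_3 = (17.8 − 9.0)/2 = 4.4 m; q_3 = 0.75 × 0.58 × 4.4 = 1.914 m³/s
w_4 = (20.7 − 13.3)/2 = 3.7 m; q_4 = 0.82 × 0.42 × 3.7 = 1.274 m³/s
w_5 = (24.5 − 17.8)/2 = 3.35 m; q_5 = 0.74 × 0.45 × 3.35 = 1.116 m³/s
w_6 = (24.5 − 20.7)/2 = 1.9 m; q_6 = 0.36 × 0.13 × 1.9 = 0.08892 m³/s
Q = Σ qᵢ = 7.989 m³/s
= 7.989 × 1000 = 7989 L/s

7990 L/s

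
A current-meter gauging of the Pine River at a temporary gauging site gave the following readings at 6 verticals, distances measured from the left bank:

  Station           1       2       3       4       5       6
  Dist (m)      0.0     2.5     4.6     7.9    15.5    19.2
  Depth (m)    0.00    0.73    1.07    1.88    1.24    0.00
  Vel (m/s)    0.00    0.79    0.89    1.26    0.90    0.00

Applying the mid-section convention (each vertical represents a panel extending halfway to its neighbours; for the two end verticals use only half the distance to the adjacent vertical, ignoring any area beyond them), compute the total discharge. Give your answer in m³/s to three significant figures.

w_2 = (4.6 − 0.0)/2 = 2.3 m; q_2 = 0.79 × 0.73 × 2.3 = 1.326 m³/s
w_3 = (7.9 − 2.5)/2 = 2.7 m; q_3 = 0.89 × 1.07 × 2.7 = 2.571 m³/s
w_4 = (15.5 − 4.6)/2 = 5.45 m; q_4 = 1.26 × 1.88 × 5.45 = 12.91 m³/s
w_5 = (19.2 − 7.9)/2 = 5.65 m; q_5 = 0.90 × 1.24 × 5.65 = 6.305 m³/s
Stations 1, 6 contribute zero (depth or velocity is 0).
Q = Σ qᵢ = 23.11 m³/s

23.1 m³/s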